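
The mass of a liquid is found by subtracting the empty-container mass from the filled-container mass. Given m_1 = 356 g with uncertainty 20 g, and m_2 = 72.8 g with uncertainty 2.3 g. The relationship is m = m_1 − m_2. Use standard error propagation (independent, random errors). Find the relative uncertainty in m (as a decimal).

m is a linear combination, so absolute uncertainties add in quadrature:
  (δm_1)² = 400;  (δm_2)² = 5.29
δm = √(405) = 20.1 g
m = 283 g, so δm/m = 20.1/283 = 0.0711.

0.0711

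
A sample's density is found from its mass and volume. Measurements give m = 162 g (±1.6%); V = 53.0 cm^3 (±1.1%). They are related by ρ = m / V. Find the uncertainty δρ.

0.0593 g/cm^3

Products/powers → add relative errors in quadrature, weighted by exponent:
  (1·δm/m)² = (1×0.0160)² = 0.000256;  (-1·δV/V)² = (-1×0.0110)² = 0.000121
δρ/ρ = √(0.000377) = 0.0194
ρ = 3.06 g/cm^3, so δρ = 0.0194 × 3.06 = 0.0593 g/cm^3.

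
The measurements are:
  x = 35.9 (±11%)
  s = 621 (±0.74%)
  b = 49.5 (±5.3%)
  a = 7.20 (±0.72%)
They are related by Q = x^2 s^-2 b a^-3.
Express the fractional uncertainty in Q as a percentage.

22.8%

For a monomial Q ∝ x^2, s^-2, b, a^-3, fractional errors add in quadrature:
  (2·δx/x)² = (2×0.110)² = 0.0484;  (-2·δs/s)² = (-2×0.00740)² = 0.000219;  (1·δb/b)² = (1×0.0530)² = 0.00281;  (-3·δa/a)² = (-3×0.00720)² = 0.000467
δQ/Q = √(0.0519) = 0.228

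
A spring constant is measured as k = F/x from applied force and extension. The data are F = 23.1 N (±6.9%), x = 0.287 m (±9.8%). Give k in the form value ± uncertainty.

Relative error in a monomial: (δk/k)² = Σ (nᵢ · δxᵢ/xᵢ)².
  (1·δF/F)² = (1×0.0690)² = 0.00476;  (-1·δx/x)² = (-1×0.0980)² = 0.00960
δk/k = √(0.0144) = 0.120
k = 80.5 N/m, so δk = 0.120 × 80.5 = 9.65 N/m.

80.5 ± 9.65 N/m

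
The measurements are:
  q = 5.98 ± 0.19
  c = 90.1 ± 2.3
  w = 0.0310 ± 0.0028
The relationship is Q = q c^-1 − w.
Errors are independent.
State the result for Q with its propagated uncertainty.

Let p = q·c^-1 = 0.0664. δp/p = √((1·δq/q)² + (-1·δc/c)²) = √(0.00101 + 0.000652) = 0.0408, so δp = 0.00271.
Q = p − w: δQ = √(δp² + δw²) = √(7.32e-06 + 7.84e-06) = 0.00389
Q = 0.0354.

0.0354 ± 0.00389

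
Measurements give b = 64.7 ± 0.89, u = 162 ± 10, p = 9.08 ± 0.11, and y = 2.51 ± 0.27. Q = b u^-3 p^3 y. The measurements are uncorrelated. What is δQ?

Each factor contributes (exponent × relative error)² to (δQ/Q)²:
  (1·δb/b)² = (1×0.0138)² = 0.000189;  (-3·δu/u)² = (-3×0.0617)² = 0.0343;  (3·δp/p)² = (3×0.0121)² = 0.00132;  (1·δy/y)² = (1×0.108)² = 0.0116
δQ/Q = √(0.0474) = 0.218
Q = 0.0286, so δQ = 0.218 × 0.0286 = 0.00622.

0.00622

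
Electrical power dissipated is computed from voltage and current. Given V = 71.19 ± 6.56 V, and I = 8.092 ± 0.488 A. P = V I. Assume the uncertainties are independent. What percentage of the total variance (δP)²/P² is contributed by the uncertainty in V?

70.0%

(δP/P)² = (1·δV/V)² + (1·δI/I)²
  V term: (1×0.0921)² = 0.00849
  I term: (1×0.0603)² = 0.00364
Total = 0.0121. Share from V = 0.00849/0.0121 = 0.700.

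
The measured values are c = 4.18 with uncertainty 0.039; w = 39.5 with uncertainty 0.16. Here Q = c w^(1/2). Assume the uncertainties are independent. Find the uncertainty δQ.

For a monomial Q ∝ c, w^(1/2), fractional errors add in quadrature:
  (1·δc/c)² = (1×0.00933)² = 8.71e-05;  (½·δw/w)² = (0.5×0.00405)² = 4.1e-06
δQ/Q = √(9.12e-05) = 0.00955
Q = 26.3, so δQ = 0.00955 × 26.3 = 0.251.

0.251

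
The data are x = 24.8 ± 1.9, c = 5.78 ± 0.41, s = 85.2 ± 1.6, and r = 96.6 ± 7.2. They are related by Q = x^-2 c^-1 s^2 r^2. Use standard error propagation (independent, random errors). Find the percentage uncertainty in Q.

Relative error in a monomial: (δQ/Q)² = Σ (nᵢ · δxᵢ/xᵢ)².
  (-2·δx/x)² = (-2×0.0766)² = 0.0235;  (-1·δc/c)² = (-1×0.0709)² = 0.00503;  (2·δs/s)² = (2×0.0188)² = 0.00141;  (2·δr/r)² = (2×0.0745)² = 0.0222
δQ/Q = √(0.0521) = 0.228

22.8%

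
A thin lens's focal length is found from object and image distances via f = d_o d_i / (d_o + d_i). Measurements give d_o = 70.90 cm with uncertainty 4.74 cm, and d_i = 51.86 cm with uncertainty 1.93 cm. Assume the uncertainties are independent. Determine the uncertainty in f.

∂f/∂d_o = (d_i/(d_o+d_i))² = 0.178;  ∂f/∂d_i = (d_o/(d_o+d_i))² = 0.334
δf = √((∂f/∂d_o · δd_o)² + (∂f/∂d_i · δd_i)²) = √(0.716 + 0.414) = 1.06 cm

1.06 cm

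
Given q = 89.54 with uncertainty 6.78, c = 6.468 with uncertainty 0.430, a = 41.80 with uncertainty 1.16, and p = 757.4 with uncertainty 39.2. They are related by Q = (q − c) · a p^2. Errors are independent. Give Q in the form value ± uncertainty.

(1.992 ± 0.269) × 10^9

Let u = q − c = 83.07. δu = √(δq² + δc²) = √(46.0 + 0.185) = 6.79, so δu/u = 0.0818.
Q is then a monomial in u, a, p:
δQ/Q = √((δu/u)² + (1·δa/a)² + (2·δp/p)²) = √(0.00669 + 0.000770 + 0.0107) = 0.135
Q = 1.992e+09, so δQ = 0.135 × 1.992e+09 = 2.69e+08.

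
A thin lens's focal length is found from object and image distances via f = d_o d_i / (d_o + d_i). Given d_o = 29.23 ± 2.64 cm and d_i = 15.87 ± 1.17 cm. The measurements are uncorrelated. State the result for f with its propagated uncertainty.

10.29 ± 0.590 cm

∂f/∂d_o = (d_i/(d_o+d_i))² = 0.124;  ∂f/∂d_i = (d_o/(d_o+d_i))² = 0.420
δf = √((∂f/∂d_o · δd_o)² + (∂f/∂d_i · δd_i)²) = √(0.107 + 0.242) = 0.590 cm
f = 10.29 cm.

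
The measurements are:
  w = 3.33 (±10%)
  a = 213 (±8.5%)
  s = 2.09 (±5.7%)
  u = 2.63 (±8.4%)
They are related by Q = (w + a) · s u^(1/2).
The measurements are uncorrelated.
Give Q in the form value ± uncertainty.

Let h = w + a = 216. δh = √(δw² + δa²) = √(0.111 + 328) = 18.1, so δh/h = 0.0837.
Q is then a monomial in h, s, u:
δQ/Q = √((δh/h)² + (1·δs/s)² + (½·δu/u)²) = √(0.00701 + 0.00325 + 0.00176) = 0.110
Q = 733, so δQ = 0.110 × 733 = 80.4.

733 ± 80.4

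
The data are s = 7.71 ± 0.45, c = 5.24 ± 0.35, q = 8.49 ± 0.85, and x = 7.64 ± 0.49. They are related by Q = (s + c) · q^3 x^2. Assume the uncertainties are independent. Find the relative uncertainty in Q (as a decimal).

Let u = s + c = 12.9. δu = √(δs² + δc²) = √(0.203 + 0.122) = 0.570, so δu/u = 0.0440.
Q is then a monomial in u, q, x:
δQ/Q = √((δu/u)² + (3·δq/q)² + (2·δx/x)²) = √(0.00194 + 0.0902 + 0.0165) = 0.330

0.330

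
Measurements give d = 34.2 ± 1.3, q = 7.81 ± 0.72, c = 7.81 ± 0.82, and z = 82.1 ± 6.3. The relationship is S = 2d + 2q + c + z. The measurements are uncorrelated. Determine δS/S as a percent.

Sums and differences: (δS)² = Σ (cᵢ δxᵢ)².
  (2·δd)² = 6.76;  (2·δq)² = 2.07;  (δc)² = 0.672;  (δz)² = 39.7
δS = √(49.2) = 7.01
S = 174, so δS/S = 7.01/174 = 0.0403.

4.03%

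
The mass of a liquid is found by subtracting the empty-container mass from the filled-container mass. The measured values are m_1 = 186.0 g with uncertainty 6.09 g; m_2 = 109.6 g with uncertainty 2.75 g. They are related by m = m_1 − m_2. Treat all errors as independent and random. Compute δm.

6.68 g

Sums and differences: (δm)² = Σ (cᵢ δxᵢ)².
  (δm_1)² = 37.1;  (δm_2)² = 7.56
δm = √(44.7) = 6.68 g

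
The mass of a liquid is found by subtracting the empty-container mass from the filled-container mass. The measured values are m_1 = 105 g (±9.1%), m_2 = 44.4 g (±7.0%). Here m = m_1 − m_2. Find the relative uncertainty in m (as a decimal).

0.166

For a sum/difference, combine absolute errors in quadrature:
  (δm_1)² = 91.3;  (δm_2)² = 9.66
δm = √(101) = 10.0 g
m = 60.6 g, so δm/m = 10.0/60.6 = 0.166.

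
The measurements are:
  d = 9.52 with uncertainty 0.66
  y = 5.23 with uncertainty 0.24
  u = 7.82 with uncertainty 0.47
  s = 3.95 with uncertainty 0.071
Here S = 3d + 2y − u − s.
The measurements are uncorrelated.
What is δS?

2.09

Absolute uncertainties add in quadrature for a linear combination:
  (3·δd)² = 3.92;  (2·δy)² = 0.230;  (δu)² = 0.221;  (δs)² = 0.00504
δS = √(4.38) = 2.09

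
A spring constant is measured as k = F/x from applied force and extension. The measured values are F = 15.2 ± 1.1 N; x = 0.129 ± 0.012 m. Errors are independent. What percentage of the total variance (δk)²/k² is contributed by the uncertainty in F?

(δk/k)² = (1·δF/F)² + (-1·δx/x)²
  F term: (1×0.0724)² = 0.00524
  x term: (-1×0.0930)² = 0.00865
Total = 0.0139. Share from F = 0.00524/0.0139 = 0.377.

37.7%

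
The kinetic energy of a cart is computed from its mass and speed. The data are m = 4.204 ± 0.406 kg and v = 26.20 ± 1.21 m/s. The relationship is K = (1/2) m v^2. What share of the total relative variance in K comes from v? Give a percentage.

(δK/K)² = (1·δm/m)² + (2·δv/v)²
  m term: (1×0.0966)² = 0.00933
  v term: (2×0.0462)² = 0.00853
Total = 0.0179. Share from v = 0.00853/0.0179 = 0.478.

47.8%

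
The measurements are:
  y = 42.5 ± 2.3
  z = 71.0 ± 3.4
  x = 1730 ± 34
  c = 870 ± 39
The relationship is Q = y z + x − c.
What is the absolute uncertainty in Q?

224

Let p = y·z = 3020. δp/p = √((1·δy/y)² + (1·δz/z)²) = √(0.00293 + 0.00229) = 0.0723, so δp = 218.
Q = p + x − c: δQ = √(δp² + δx² + δc²) = √(47500 + 1160 + 1520) = 224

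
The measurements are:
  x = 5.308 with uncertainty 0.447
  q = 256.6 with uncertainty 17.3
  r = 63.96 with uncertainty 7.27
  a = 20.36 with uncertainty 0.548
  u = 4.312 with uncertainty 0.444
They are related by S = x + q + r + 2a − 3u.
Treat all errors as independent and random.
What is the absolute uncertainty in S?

S is a linear combination, so absolute uncertainties add in quadrature:
  (δx)² = 0.200;  (δq)² = 299;  (δr)² = 52.9;  (2·δa)² = 1.20;  (3·δu)² = 1.77
δS = √(355) = 18.8

18.8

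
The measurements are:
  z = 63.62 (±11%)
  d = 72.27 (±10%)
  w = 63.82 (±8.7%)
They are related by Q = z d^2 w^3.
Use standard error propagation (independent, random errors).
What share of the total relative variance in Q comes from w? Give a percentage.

56.7%

(δQ/Q)² = (1·δz/z)² + (2·δd/d)² + (3·δw/w)²
  z term: (1×0.110)² = 0.0121
  d term: (2×0.100)² = 0.0400
  w term: (3×0.0870)² = 0.0681
Total = 0.120. Share from w = 0.0681/0.120 = 0.567.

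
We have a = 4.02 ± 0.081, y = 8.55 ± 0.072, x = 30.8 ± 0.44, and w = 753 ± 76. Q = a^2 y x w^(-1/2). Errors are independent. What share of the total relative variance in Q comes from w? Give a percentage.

(δQ/Q)² = (2·δa/a)² + (1·δy/y)² + (1·δx/x)² + (−½·δw/w)²
  a term: (2×0.0201)² = 0.00162
  y term: (1×0.00842)² = 7.09e-05
  x term: (1×0.0143)² = 0.000204
  w term: (-0.5×0.101)² = 0.00255
Total = 0.00445. Share from w = 0.00255/0.00445 = 0.573.

57.3%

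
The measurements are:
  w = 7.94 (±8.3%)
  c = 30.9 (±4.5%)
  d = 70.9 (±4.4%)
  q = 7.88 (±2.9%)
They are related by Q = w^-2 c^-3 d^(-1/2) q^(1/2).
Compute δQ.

3.86e-08

For a monomial Q ∝ w^-2, c^-3, d^(-1/2), q^(1/2), fractional errors add in quadrature:
  (-2·δw/w)² = (-2×0.0830)² = 0.0276;  (-3·δc/c)² = (-3×0.0450)² = 0.0182;  (−½·δd/d)² = (-0.5×0.0440)² = 0.000484;  (½·δq/q)² = (0.5×0.0290)² = 0.000210
δQ/Q = √(0.0465) = 0.216
Q = 1.79e-07, so δQ = 0.216 × 1.79e-07 = 3.86e-08.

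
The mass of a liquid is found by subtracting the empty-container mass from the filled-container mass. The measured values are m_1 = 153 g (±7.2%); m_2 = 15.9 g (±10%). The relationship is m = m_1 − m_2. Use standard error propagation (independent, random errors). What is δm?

Each term contributes (cᵢ δxᵢ)² to (δm)²:
  (δm_1)² = 121;  (δm_2)² = 2.53
δm = √(124) = 11.1 g

11.1 g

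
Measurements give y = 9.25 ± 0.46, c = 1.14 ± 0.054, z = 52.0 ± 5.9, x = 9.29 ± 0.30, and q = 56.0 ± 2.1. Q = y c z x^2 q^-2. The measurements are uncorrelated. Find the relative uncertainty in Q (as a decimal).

Since Q is a product/quotient, work with relative uncertainties:
  (1·δy/y)² = (1×0.0497)² = 0.00247;  (1·δc/c)² = (1×0.0474)² = 0.00224;  (1·δz/z)² = (1×0.113)² = 0.0129;  (2·δx/x)² = (2×0.0323)² = 0.00417;  (-2·δq/q)² = (-2×0.0375)² = 0.00562
δQ/Q = √(0.0274) = 0.165

0.165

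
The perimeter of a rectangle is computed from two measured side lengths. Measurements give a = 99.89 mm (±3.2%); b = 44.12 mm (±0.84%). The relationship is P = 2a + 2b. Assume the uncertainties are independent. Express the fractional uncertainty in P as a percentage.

2.23%

P is a linear combination, so absolute uncertainties add in quadrature:
  (2·δa)² = 40.9;  (2·δb)² = 0.549
δP = √(41.4) = 6.44 mm
P = 288.0 mm, so δP/P = 6.44/288.0 = 0.0223.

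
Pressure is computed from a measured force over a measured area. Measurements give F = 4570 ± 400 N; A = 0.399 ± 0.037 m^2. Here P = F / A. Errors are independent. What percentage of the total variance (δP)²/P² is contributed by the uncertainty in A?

(δP/P)² = (1·δF/F)² + (-1·δA/A)²
  F term: (1×0.0875)² = 0.00766
  A term: (-1×0.0927)² = 0.00860
Total = 0.0163. Share from A = 0.00860/0.0163 = 0.529.

52.9%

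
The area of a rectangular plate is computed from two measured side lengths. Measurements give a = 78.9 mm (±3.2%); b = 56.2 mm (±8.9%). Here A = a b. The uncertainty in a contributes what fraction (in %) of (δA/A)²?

11.4%

(δA/A)² = (1·δa/a)² + (1·δb/b)²
  a term: (1×0.0320)² = 0.00102
  b term: (1×0.0890)² = 0.00792
Total = 0.00895. Share from a = 0.00102/0.00895 = 0.114.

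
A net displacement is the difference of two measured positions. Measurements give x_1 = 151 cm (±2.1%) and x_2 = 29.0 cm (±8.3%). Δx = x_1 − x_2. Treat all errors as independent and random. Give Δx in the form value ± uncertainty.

122 ± 3.98 cm

For a sum/difference, combine absolute errors in quadrature:
  (δx_1)² = 10.1;  (δx_2)² = 5.79
δΔx = √(15.8) = 3.98 cm
Δx = 122 cm.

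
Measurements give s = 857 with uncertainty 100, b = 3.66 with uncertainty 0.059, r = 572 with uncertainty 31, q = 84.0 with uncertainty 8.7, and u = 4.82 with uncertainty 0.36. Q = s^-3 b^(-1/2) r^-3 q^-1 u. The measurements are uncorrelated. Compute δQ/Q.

0.407

Since Q is a product/quotient, work with relative uncertainties:
  (-3·δs/s)² = (-3×0.117)² = 0.123;  (−½·δb/b)² = (-0.5×0.0161)² = 6.5e-05;  (-3·δr/r)² = (-3×0.0542)² = 0.0264;  (-1·δq/q)² = (-1×0.104)² = 0.0107;  (1·δu/u)² = (1×0.0747)² = 0.00558
δQ/Q = √(0.165) = 0.407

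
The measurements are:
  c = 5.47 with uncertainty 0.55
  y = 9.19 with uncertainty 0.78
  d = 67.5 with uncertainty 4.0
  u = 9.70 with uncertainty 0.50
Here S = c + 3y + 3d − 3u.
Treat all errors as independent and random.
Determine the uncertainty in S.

Absolute uncertainties add in quadrature for a linear combination:
  (δc)² = 0.303;  (3·δy)² = 5.48;  (3·δd)² = 144;  (3·δu)² = 2.25
δS = √(152) = 12.3

12.3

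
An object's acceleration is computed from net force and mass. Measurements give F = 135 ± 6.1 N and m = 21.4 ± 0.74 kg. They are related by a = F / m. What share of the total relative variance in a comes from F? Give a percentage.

63.1%

(δa/a)² = (1·δF/F)² + (-1·δm/m)²
  F term: (1×0.0452)² = 0.00204
  m term: (-1×0.0346)² = 0.00120
Total = 0.00324. Share from F = 0.00204/0.00324 = 0.631.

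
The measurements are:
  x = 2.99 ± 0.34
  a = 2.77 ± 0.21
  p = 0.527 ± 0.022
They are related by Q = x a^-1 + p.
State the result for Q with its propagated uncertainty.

Let w = x·a^-1 = 1.08. δw/w = √((1·δx/x)² + (-1·δa/a)²) = √(0.0129 + 0.00575) = 0.137, so δw = 0.148.
Q = w + p: δQ = √(δw² + δp²) = √(0.0218 + 0.000484) = 0.149
Q = 1.61.

1.61 ± 0.149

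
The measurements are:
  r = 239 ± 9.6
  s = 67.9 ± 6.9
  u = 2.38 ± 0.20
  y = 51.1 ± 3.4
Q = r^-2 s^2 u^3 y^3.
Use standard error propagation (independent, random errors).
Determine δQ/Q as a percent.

38.9%

Relative error in a monomial: (δQ/Q)² = Σ (nᵢ · δxᵢ/xᵢ)².
  (-2·δr/r)² = (-2×0.0402)² = 0.00645;  (2·δs/s)² = (2×0.102)² = 0.0413;  (3·δu/u)² = (3×0.0840)² = 0.0636;  (3·δy/y)² = (3×0.0665)² = 0.0398
δQ/Q = √(0.151) = 0.389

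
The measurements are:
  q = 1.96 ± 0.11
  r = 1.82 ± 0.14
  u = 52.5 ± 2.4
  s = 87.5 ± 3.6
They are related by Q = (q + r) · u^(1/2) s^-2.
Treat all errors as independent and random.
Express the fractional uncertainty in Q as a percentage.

Let w = q + r = 3.78. δw = √(δq² + δr²) = √(0.0121 + 0.0196) = 0.178, so δw/w = 0.0471.
Q is then a monomial in w, u, s:
δQ/Q = √((δw/w)² + (½·δu/u)² + (-2·δs/s)²) = √(0.00222 + 0.000522 + 0.00677) = 0.0975

9.75%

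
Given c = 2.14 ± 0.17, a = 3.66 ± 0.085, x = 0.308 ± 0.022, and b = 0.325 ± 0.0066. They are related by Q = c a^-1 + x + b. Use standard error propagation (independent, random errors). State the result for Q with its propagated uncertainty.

1.22 ± 0.0536

Let p = c·a^-1 = 0.585. δp/p = √((1·δc/c)² + (-1·δa/a)²) = √(0.00631 + 0.000539) = 0.0828, so δp = 0.0484.
Q = p + x + b: δQ = √(δp² + δx² + δb²) = √(0.00234 + 0.000484 + 4.36e-05) = 0.0536
Q = 1.22.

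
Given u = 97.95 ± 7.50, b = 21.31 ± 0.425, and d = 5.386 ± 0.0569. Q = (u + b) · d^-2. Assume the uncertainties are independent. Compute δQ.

0.273

Let w = u + b = 119.3. δw = √(δu² + δb²) = √(56.2 + 0.181) = 7.51, so δw/w = 0.0630.
Q is then a monomial in w, d:
δQ/Q = √((δw/w)² + (-2·δd/d)²) = √(0.00397 + 0.000446) = 0.0664
Q = 4.111, so δQ = 0.0664 × 4.111 = 0.273.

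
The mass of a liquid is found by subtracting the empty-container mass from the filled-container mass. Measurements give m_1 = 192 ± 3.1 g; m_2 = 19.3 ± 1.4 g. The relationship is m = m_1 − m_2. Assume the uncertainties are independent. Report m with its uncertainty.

Each term contributes (cᵢ δxᵢ)² to (δm)²:
  (δm_1)² = 9.61;  (δm_2)² = 1.96
δm = √(11.6) = 3.40 g
m = 173 g.

173 ± 3.40 g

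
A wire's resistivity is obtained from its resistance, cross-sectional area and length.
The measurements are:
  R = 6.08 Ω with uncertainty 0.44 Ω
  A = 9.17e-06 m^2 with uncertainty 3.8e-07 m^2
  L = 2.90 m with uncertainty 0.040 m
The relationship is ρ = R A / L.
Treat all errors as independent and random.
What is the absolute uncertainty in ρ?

Products/powers → add relative errors in quadrature, weighted by exponent:
  (1·δR/R)² = (1×0.0724)² = 0.00524;  (1·δA/A)² = (1×0.0414)² = 0.00172;  (-1·δL/L)² = (-1×0.0138)² = 0.000190
δρ/ρ = √(0.00714) = 0.0845
ρ = 1.92e-05 Ω·m, so δρ = 0.0845 × 1.92e-05 = 1.63e-06 Ω·m.

1.63e-06 Ω·m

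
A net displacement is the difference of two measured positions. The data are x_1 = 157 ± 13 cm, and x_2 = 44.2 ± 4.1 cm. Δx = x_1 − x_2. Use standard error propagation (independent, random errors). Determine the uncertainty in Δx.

13.6 cm

Absolute uncertainties add in quadrature for a linear combination:
  (δx_1)² = 169;  (δx_2)² = 16.8
δΔx = √(186) = 13.6 cm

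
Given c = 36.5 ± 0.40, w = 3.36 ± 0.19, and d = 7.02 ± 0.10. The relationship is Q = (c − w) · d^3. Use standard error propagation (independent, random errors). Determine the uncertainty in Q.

513

Let u = c − w = 33.1. δu = √(δc² + δw²) = √(0.160 + 0.0361) = 0.443, so δu/u = 0.0134.
Q is then a monomial in u, d:
δQ/Q = √((δu/u)² + (3·δd/d)²) = √(0.000179 + 0.00183) = 0.0448
Q = 11500, so δQ = 0.0448 × 11500 = 513.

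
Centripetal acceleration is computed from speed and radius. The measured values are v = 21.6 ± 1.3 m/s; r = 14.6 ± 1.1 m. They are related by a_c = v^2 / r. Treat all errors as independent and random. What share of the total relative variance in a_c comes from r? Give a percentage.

28.1%

(δa_c/a_c)² = (2·δv/v)² + (-1·δr/r)²
  v term: (2×0.0602)² = 0.0145
  r term: (-1×0.0753)² = 0.00568
Total = 0.0202. Share from r = 0.00568/0.0202 = 0.281.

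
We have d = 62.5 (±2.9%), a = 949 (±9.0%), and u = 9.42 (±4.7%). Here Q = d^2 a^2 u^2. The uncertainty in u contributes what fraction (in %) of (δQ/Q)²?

19.8%

(δQ/Q)² = (2·δd/d)² + (2·δa/a)² + (2·δu/u)²
  d term: (2×0.0290)² = 0.00336
  a term: (2×0.0900)² = 0.0324
  u term: (2×0.0470)² = 0.00884
Total = 0.0446. Share from u = 0.00884/0.0446 = 0.198.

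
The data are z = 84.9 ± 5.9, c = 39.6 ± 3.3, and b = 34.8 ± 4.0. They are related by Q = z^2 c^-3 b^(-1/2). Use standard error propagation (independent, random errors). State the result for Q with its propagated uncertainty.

For a monomial Q ∝ z^2, c^-3, b^(-1/2), fractional errors add in quadrature:
  (2·δz/z)² = (2×0.0695)² = 0.0193;  (-3·δc/c)² = (-3×0.0833)² = 0.0625;  (−½·δb/b)² = (-0.5×0.115)² = 0.00330
δQ/Q = √(0.0851) = 0.292
Q = 0.0197, so δQ = 0.292 × 0.0197 = 0.00574.

0.0197 ± 0.00574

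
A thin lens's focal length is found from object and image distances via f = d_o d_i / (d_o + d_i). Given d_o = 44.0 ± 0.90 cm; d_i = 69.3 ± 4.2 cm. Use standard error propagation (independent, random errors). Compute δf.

∂f/∂d_o = (d_i/(d_o+d_i))² = 0.374;  ∂f/∂d_i = (d_o/(d_o+d_i))² = 0.151
δf = √((∂f/∂d_o · δd_o)² + (∂f/∂d_i · δd_i)²) = √(0.113 + 0.401) = 0.717 cm

0.717 cm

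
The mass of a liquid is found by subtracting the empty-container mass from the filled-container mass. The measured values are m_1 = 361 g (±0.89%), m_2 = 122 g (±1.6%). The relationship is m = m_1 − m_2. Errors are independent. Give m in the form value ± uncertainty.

m is a linear combination, so absolute uncertainties add in quadrature:
  (δm_1)² = 10.3;  (δm_2)² = 3.81
δm = √(14.1) = 3.76 g
m = 239 g.

239 ± 3.76 g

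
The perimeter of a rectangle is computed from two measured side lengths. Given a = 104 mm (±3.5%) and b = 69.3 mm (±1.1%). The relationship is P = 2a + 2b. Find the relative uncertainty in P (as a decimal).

Each term contributes (cᵢ δxᵢ)² to (δP)²:
  (2·δa)² = 53.0;  (2·δb)² = 2.32
δP = √(55.3) = 7.44 mm
P = 347 mm, so δP/P = 7.44/347 = 0.0215.

0.0215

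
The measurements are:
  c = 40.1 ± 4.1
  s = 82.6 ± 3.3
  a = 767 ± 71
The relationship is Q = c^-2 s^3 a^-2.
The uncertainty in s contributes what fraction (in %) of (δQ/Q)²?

15.9%

(δQ/Q)² = (-2·δc/c)² + (3·δs/s)² + (-2·δa/a)²
  c term: (-2×0.102)² = 0.0418
  s term: (3×0.0400)² = 0.0144
  a term: (-2×0.0926)² = 0.0343
Total = 0.0905. Share from s = 0.0144/0.0905 = 0.159.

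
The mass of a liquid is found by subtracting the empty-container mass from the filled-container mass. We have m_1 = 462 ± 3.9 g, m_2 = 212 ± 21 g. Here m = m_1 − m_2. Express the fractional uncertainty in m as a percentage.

m is a linear combination, so absolute uncertainties add in quadrature:
  (δm_1)² = 15.2;  (δm_2)² = 441
δm = √(456) = 21.4 g
m = 250 g, so δm/m = 21.4/250 = 0.0854.

8.54%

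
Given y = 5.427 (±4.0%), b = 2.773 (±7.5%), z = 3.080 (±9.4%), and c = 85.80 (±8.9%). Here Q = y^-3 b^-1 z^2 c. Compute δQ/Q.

0.252

Since Q is a product/quotient, work with relative uncertainties:
  (-3·δy/y)² = (-3×0.0400)² = 0.0144;  (-1·δb/b)² = (-1×0.0750)² = 0.00562;  (2·δz/z)² = (2×0.0940)² = 0.0353;  (1·δc/c)² = (1×0.0890)² = 0.00792
δQ/Q = √(0.0633) = 0.252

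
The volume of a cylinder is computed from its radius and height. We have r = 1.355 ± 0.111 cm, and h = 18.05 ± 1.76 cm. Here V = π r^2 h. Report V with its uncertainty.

V is a product of powers, so relative uncertainties combine in quadrature:
  (2·δr/r)² = (2×0.0819)² = 0.0268;  (1·δh/h)² = (1×0.0975)² = 0.00951
δV/V = √(0.0364) = 0.191
V = 104.1 cm^3, so δV = 0.191 × 104.1 = 19.8 cm^3.

104.1 ± 19.8 cm^3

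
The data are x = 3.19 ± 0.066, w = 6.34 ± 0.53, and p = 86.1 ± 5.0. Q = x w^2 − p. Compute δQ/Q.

0.526

Let h = x·w^2 = 128. δh/h = √((1·δx/x)² + (2·δw/w)²) = √(0.000428 + 0.0280) = 0.168, so δh = 21.6.
Q = h − p: δQ = √(δh² + δp²) = √(467 + 25.0) = 22.2
Q = 42.1, so δQ/Q = 22.2/42.1 = 0.526.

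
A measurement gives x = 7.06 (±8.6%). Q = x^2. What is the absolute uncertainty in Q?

8.57

Q ∝ x^2, so δQ/Q = |2| · δx/x = 2 × 0.0860 = 0.172.
Q = 49.8, so δQ = 0.172 × 49.8 = 8.57.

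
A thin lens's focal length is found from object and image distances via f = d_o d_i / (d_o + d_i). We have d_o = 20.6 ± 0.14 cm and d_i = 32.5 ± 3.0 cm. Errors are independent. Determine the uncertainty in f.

0.455 cm

∂f/∂d_o = (d_i/(d_o+d_i))² = 0.375;  ∂f/∂d_i = (d_o/(d_o+d_i))² = 0.151
δf = √((∂f/∂d_o · δd_o)² + (∂f/∂d_i · δd_i)²) = √(0.00275 + 0.204) = 0.455 cm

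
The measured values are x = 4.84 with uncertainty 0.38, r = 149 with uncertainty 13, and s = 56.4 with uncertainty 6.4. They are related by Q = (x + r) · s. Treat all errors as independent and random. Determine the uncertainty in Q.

Let u = x + r = 154. δu = √(δx² + δr²) = √(0.144 + 169) = 13.0, so δu/u = 0.0845.
Q is then a monomial in u, s:
δQ/Q = √((δu/u)² + (1·δs/s)²) = √(0.00715 + 0.0129) = 0.142
Q = 8680, so δQ = 0.142 × 8680 = 1230.

1230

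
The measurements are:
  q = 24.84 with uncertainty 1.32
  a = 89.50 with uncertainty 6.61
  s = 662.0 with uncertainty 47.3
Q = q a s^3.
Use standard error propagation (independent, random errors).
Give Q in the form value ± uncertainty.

(6.450 ± 1.50) × 10^11

Each factor contributes (exponent × relative error)² to (δQ/Q)²:
  (1·δq/q)² = (1×0.0531)² = 0.00282;  (1·δa/a)² = (1×0.0739)² = 0.00545;  (3·δs/s)² = (3×0.0715)² = 0.0459
δQ/Q = √(0.0542) = 0.233
Q = 6.45e+11, so δQ = 0.233 × 6.45e+11 = 1.5e+11.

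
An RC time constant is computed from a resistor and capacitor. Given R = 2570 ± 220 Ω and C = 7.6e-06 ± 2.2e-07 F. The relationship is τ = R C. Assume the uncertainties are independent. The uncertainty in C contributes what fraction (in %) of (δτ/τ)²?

10.3%

(δτ/τ)² = (1·δR/R)² + (1·δC/C)²
  R term: (1×0.0856)² = 0.00733
  C term: (1×0.0289)² = 0.000838
Total = 0.00817. Share from C = 0.000838/0.00817 = 0.103.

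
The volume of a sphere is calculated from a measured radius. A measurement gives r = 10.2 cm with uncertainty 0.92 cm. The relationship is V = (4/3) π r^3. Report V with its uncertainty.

V is a product of powers, so relative uncertainties combine in quadrature:
  (3·δr/r)² = (3×0.0902)² = 0.0732
δV/V = √(0.0732) = 0.271
V = 4450 cm^3, so δV = 0.271 × 4450 = 1200 cm^3.

4450 ± 1200 cm^3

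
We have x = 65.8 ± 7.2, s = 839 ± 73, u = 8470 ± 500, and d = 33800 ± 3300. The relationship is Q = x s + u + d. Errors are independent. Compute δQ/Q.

0.0863

Let p = x·s = 55200. δp/p = √((1·δx/x)² + (1·δs/s)²) = √(0.0120 + 0.00757) = 0.140, so δp = 7720.
Q = p + u + d: δQ = √(δp² + δu² + δd²) = √(5.96e+07 + 2.5e+05 + 1.09e+07) = 8410
Q = 97500, so δQ/Q = 8410/97500 = 0.0863.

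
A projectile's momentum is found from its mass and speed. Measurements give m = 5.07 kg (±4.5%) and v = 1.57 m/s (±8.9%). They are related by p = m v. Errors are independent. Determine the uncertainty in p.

Products/powers → add relative errors in quadrature, weighted by exponent:
  (1·δm/m)² = (1×0.0450)² = 0.00202;  (1·δv/v)² = (1×0.0890)² = 0.00792
δp/p = √(0.00995) = 0.0997
p = 7.96 kg·m/s, so δp = 0.0997 × 7.96 = 0.794 kg·m/s.

0.794 kg·m/s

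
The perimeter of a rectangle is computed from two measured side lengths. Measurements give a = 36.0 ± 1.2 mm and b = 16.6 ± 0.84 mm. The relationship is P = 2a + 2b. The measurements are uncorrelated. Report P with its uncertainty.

105 ± 2.93 mm

P is a linear combination, so absolute uncertainties add in quadrature:
  (2·δa)² = 5.76;  (2·δb)² = 2.82
δP = √(8.58) = 2.93 mm
P = 105 mm.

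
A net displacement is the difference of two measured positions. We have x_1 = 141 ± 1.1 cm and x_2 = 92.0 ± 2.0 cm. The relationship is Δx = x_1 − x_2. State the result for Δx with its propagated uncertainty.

Sums and differences: (δΔx)² = Σ (cᵢ δxᵢ)².
  (δx_1)² = 1.21;  (δx_2)² = 4.00
δΔx = √(5.21) = 2.28 cm
Δx = 49.0 cm.

49.0 ± 2.28 cm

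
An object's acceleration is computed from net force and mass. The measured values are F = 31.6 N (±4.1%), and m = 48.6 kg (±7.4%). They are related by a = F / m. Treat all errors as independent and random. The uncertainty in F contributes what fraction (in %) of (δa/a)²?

23.5%

(δa/a)² = (1·δF/F)² + (-1·δm/m)²
  F term: (1×0.0410)² = 0.00168
  m term: (-1×0.0740)² = 0.00548
Total = 0.00716. Share from F = 0.00168/0.00716 = 0.235.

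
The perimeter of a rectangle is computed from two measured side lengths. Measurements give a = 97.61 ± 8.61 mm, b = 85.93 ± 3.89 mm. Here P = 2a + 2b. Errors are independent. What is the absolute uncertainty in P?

Absolute uncertainties add in quadrature for a linear combination:
  (2·δa)² = 297;  (2·δb)² = 60.5
δP = √(357) = 18.9 mm

18.9 mm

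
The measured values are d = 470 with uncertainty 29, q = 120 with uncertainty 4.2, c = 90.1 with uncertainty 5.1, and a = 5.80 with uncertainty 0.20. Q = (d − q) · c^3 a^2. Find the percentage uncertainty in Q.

Let u = d − q = 350. δu = √(δd² + δq²) = √(841 + 17.6) = 29.3, so δu/u = 0.0837.
Q is then a monomial in u, c, a:
δQ/Q = √((δu/u)² + (3·δc/c)² + (2·δa/a)²) = √(0.00701 + 0.0288 + 0.00476) = 0.201

20.1%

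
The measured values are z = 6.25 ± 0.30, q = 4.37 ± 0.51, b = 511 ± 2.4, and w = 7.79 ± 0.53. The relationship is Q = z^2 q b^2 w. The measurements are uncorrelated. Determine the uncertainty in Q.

Each factor contributes (exponent × relative error)² to (δQ/Q)²:
  (2·δz/z)² = (2×0.0480)² = 0.00922;  (1·δq/q)² = (1×0.117)² = 0.0136;  (2·δb/b)² = (2×0.00470)² = 8.82e-05;  (1·δw/w)² = (1×0.0680)² = 0.00463
δQ/Q = √(0.0276) = 0.166
Q = 3.47e+08, so δQ = 0.166 × 3.47e+08 = 5.76e+07.

5.76e+07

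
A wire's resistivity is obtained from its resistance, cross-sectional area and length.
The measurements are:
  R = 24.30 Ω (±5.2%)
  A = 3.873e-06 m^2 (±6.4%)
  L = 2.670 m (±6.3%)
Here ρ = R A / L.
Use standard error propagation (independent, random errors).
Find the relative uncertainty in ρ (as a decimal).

0.104

Each factor contributes (exponent × relative error)² to (δρ/ρ)²:
  (1·δR/R)² = (1×0.0520)² = 0.00270;  (1·δA/A)² = (1×0.0640)² = 0.00410;  (-1·δL/L)² = (-1×0.0630)² = 0.00397
δρ/ρ = √(0.0108) = 0.104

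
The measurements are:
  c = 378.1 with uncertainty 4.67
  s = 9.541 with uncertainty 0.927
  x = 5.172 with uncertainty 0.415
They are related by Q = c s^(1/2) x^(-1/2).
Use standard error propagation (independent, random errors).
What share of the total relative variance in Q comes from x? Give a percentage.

39.0%

(δQ/Q)² = (1·δc/c)² + (½·δs/s)² + (−½·δx/x)²
  c term: (1×0.0124)² = 0.000153
  s term: (0.5×0.0972)² = 0.00236
  x term: (-0.5×0.0802)² = 0.00161
Total = 0.00412. Share from x = 0.00161/0.00412 = 0.390.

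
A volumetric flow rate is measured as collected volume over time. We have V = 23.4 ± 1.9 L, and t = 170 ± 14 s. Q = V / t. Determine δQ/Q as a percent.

Each factor contributes (exponent × relative error)² to (δQ/Q)²:
  (1·δV/V)² = (1×0.0812)² = 0.00659;  (-1·δt/t)² = (-1×0.0824)² = 0.00678
δQ/Q = √(0.0134) = 0.116

11.6%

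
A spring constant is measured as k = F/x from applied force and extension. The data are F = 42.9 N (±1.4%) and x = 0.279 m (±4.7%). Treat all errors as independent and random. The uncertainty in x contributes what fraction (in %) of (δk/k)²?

91.9%

(δk/k)² = (1·δF/F)² + (-1·δx/x)²
  F term: (1×0.0140)² = 0.000196
  x term: (-1×0.0470)² = 0.00221
Total = 0.00241. Share from x = 0.00221/0.00241 = 0.919.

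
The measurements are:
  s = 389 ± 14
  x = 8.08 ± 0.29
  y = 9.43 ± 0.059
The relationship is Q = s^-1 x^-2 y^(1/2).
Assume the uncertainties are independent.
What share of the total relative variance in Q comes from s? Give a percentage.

(δQ/Q)² = (-1·δs/s)² + (-2·δx/x)² + (½·δy/y)²
  s term: (-1×0.0360)² = 0.00130
  x term: (-2×0.0359)² = 0.00515
  y term: (0.5×0.00626)² = 9.79e-06
Total = 0.00646. Share from s = 0.00130/0.00646 = 0.201.

20.1%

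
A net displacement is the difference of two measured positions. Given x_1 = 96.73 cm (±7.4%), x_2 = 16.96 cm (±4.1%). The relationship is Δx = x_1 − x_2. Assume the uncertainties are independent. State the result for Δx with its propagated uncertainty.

79.77 ± 7.19 cm

Absolute uncertainties add in quadrature for a linear combination:
  (δx_1)² = 51.2;  (δx_2)² = 0.484
δΔx = √(51.7) = 7.19 cm
Δx = 79.77 cm.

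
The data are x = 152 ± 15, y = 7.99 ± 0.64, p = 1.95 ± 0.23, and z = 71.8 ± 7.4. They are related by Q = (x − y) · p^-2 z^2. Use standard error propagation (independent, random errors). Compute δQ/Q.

Let u = x − y = 144. δu = √(δx² + δy²) = √(225 + 0.410) = 15.0, so δu/u = 0.104.
Q is then a monomial in u, p, z:
δQ/Q = √((δu/u)² + (-2·δp/p)² + (2·δz/z)²) = √(0.0109 + 0.0556 + 0.0425) = 0.330

0.330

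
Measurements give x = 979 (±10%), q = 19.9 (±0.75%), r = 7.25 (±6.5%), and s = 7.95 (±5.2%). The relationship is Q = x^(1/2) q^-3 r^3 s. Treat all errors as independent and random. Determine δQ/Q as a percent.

20.9%

For a monomial Q ∝ x^(1/2), q^-3, r^3, s, fractional errors add in quadrature:
  (½·δx/x)² = (0.5×0.100)² = 0.00250;  (-3·δq/q)² = (-3×0.00750)² = 0.000506;  (3·δr/r)² = (3×0.0650)² = 0.0380;  (1·δs/s)² = (1×0.0520)² = 0.00270
δQ/Q = √(0.0437) = 0.209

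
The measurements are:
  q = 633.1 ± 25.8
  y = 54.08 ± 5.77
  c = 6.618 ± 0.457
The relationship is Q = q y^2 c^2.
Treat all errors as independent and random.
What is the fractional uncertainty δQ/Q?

0.257

Since Q is a product/quotient, work with relative uncertainties:
  (1·δq/q)² = (1×0.0408)² = 0.00166;  (2·δy/y)² = (2×0.107)² = 0.0455;  (2·δc/c)² = (2×0.0691)² = 0.0191
δQ/Q = √(0.0663) = 0.257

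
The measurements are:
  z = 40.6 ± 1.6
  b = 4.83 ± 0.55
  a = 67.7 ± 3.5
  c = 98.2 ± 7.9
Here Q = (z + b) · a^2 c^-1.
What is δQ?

289

Let u = z + b = 45.4. δu = √(δz² + δb²) = √(2.56 + 0.303) = 1.69, so δu/u = 0.0372.
Q is then a monomial in u, a, c:
δQ/Q = √((δu/u)² + (2·δa/a)² + (-1·δc/c)²) = √(0.00139 + 0.0107 + 0.00647) = 0.136
Q = 2120, so δQ = 0.136 × 2120 = 289.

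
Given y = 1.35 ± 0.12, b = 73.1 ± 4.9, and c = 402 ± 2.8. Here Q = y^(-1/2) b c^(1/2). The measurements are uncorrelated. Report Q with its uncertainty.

Each factor contributes (exponent × relative error)² to (δQ/Q)²:
  (−½·δy/y)² = (-0.5×0.0889)² = 0.00198;  (1·δb/b)² = (1×0.0670)² = 0.00449;  (½·δc/c)² = (0.5×0.00697)² = 1.21e-05
δQ/Q = √(0.00648) = 0.0805
Q = 1260, so δQ = 0.0805 × 1260 = 102.

1260 ± 102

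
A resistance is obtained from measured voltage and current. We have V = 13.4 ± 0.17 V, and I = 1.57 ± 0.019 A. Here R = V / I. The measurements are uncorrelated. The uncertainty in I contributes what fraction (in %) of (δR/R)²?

47.6%

(δR/R)² = (1·δV/V)² + (-1·δI/I)²
  V term: (1×0.0127)² = 0.000161
  I term: (-1×0.0121)² = 0.000146
Total = 0.000307. Share from I = 0.000146/0.000307 = 0.476.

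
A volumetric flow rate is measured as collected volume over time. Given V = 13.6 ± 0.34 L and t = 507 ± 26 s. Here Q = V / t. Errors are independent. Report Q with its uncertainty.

0.0268 ± 0.00153 L/s

Products/powers → add relative errors in quadrature, weighted by exponent:
  (1·δV/V)² = (1×0.0250)² = 0.000625;  (-1·δt/t)² = (-1×0.0513)² = 0.00263
δQ/Q = √(0.00325) = 0.0571
Q = 0.0268 L/s, so δQ = 0.0571 × 0.0268 = 0.00153 L/s.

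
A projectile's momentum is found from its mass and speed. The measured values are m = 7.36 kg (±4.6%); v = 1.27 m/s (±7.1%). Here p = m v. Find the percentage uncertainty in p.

8.46%

Since p is a product/quotient, work with relative uncertainties:
  (1·δm/m)² = (1×0.0460)² = 0.00212;  (1·δv/v)² = (1×0.0710)² = 0.00504
δp/p = √(0.00716) = 0.0846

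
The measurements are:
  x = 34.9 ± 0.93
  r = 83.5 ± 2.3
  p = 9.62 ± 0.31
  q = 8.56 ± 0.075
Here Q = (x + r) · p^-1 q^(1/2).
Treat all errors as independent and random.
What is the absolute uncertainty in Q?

1.39

Let u = x + r = 118. δu = √(δx² + δr²) = √(0.865 + 5.29) = 2.48, so δu/u = 0.0210.
Q is then a monomial in u, p, q:
δQ/Q = √((δu/u)² + (-1·δp/p)² + (½·δq/q)²) = √(0.000439 + 0.00104 + 1.92e-05) = 0.0387
Q = 36.0, so δQ = 0.0387 × 36.0 = 1.39.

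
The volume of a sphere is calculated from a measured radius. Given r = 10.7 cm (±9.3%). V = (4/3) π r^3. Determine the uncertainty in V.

1430 cm^3

V ∝ r^3, so δV/V = |3| · δr/r = 3 × 0.0930 = 0.279.
V = 5130 cm^3, so δV = 0.279 × 5130 = 1430 cm^3.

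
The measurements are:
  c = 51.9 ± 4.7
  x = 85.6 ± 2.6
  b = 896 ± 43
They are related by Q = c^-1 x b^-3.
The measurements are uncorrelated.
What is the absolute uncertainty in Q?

3.96e-10

For a monomial Q ∝ c^-1, x, b^-3, fractional errors add in quadrature:
  (-1·δc/c)² = (-1×0.0906)² = 0.00820;  (1·δx/x)² = (1×0.0304)² = 0.000923;  (-3·δb/b)² = (-3×0.0480)² = 0.0207
δQ/Q = √(0.0299) = 0.173
Q = 2.29e-09, so δQ = 0.173 × 2.29e-09 = 3.96e-10.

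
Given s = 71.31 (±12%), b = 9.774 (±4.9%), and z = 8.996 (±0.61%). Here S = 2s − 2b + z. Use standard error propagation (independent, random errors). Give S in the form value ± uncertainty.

S is a linear combination, so absolute uncertainties add in quadrature:
  (2·δs)² = 293;  (2·δb)² = 0.917;  (δz)² = 0.00301
δS = √(294) = 17.1
S = 132.1.

132.1 ± 17.1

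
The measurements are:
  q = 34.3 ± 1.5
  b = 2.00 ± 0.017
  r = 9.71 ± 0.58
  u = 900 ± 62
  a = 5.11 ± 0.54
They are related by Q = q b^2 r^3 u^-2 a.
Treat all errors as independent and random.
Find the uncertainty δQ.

0.201

For a monomial Q ∝ q, b^2, r^3, u^-2, a, fractional errors add in quadrature:
  (1·δq/q)² = (1×0.0437)² = 0.00191;  (2·δb/b)² = (2×0.00850)² = 0.000289;  (3·δr/r)² = (3×0.0597)² = 0.0321;  (-2·δu/u)² = (-2×0.0689)² = 0.0190;  (1·δa/a)² = (1×0.106)² = 0.0112
δQ/Q = √(0.0645) = 0.254
Q = 0.792, so δQ = 0.254 × 0.792 = 0.201.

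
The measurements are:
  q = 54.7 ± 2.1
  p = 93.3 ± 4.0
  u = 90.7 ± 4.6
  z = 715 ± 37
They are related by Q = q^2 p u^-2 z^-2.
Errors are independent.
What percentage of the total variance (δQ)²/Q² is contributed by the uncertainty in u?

(δQ/Q)² = (2·δq/q)² + (1·δp/p)² + (-2·δu/u)² + (-2·δz/z)²
  q term: (2×0.0384)² = 0.00590
  p term: (1×0.0429)² = 0.00184
  u term: (-2×0.0507)² = 0.0103
  z term: (-2×0.0517)² = 0.0107
Total = 0.0287. Share from u = 0.0103/0.0287 = 0.358.

35.8%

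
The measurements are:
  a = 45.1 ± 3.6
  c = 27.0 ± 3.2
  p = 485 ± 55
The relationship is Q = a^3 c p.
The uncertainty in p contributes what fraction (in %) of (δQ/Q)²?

15.3%

(δQ/Q)² = (3·δa/a)² + (1·δc/c)² + (1·δp/p)²
  a term: (3×0.0798)² = 0.0573
  c term: (1×0.119)² = 0.0140
  p term: (1×0.113)² = 0.0129
Total = 0.0843. Share from p = 0.0129/0.0843 = 0.153.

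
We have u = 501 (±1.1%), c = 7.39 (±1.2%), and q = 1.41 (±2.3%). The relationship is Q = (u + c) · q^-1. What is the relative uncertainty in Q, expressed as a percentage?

Let w = u + c = 508. δw = √(δu² + δc²) = √(30.4 + 0.00786) = 5.51, so δw/w = 0.0108.
Q is then a monomial in w, q:
δQ/Q = √((δw/w)² + (-1·δq/q)²) = √(0.000118 + 0.000529) = 0.0254

2.54%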